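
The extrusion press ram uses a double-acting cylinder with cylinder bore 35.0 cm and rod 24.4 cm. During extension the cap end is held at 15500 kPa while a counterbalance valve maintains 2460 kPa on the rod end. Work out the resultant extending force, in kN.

Cap-side area A_cap = π/4 × (35.0 cm)² = 962.1 cm^2
Rod-side annular area A_ann = π/4 × (35.0² − 24.4²) = 494.5 cm^2
Net thrust = P_cap·A_cap − P_rod·A_ann = 1491 kN − 121.7 kN

F ≈ 1370 kN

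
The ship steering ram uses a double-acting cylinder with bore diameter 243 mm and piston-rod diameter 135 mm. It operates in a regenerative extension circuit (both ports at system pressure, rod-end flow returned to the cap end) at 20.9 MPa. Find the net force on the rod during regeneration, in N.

F ≈ 2.99e5 N

With equal pressure on both faces, forces on the annular region cancel; the net push is pressure × rod cross-section.
Rod cross-section A_rod = π/4 × (135 mm)² = 14310 mm^2
F = P × A_rod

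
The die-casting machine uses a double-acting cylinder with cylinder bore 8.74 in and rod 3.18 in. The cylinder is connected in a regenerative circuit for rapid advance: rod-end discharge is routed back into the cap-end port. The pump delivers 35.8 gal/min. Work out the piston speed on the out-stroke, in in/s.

In regeneration the rod-end outflow joins the pump flow into the cap end, so the net volume the pump must supply per unit advance equals the rod cross-section area.
Rod cross-section A_rod = π/4 × (3.18 in)² = 7.942 in^2
v = Q_pump / A_rod

v ≈ 17.4 in/s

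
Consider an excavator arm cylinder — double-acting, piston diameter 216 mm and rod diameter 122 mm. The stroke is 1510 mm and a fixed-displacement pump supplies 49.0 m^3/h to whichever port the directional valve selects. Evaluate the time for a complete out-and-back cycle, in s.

Cap-side area A_cap = π/4 × (216 mm)² = 36640 mm^2
Rod-side annular area A_ann = π/4 × (216² − 122²) = 24950 mm^2
t_ext = A_cap·L/Q = 4.065 s
t_ret = A_ann·L/Q = 2.768 s
t_cycle = t_ext + t_ret

t ≈ 6.83 s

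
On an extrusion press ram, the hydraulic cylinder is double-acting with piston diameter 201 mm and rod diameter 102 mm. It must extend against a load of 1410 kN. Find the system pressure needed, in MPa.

P ≈ 44.4 MPa

Cap-side area A_cap = π/4 × (201 mm)² = 31730 mm^2
P = F / A = 1410 kN / A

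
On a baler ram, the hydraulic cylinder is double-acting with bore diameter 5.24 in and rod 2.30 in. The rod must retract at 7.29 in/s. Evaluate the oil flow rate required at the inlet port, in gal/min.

Q ≈ 33.0 gal/min

Rod-side annular area A_ann = π/4 × (5.24² − 2.30²) = 17.41 in^2
Q = A × v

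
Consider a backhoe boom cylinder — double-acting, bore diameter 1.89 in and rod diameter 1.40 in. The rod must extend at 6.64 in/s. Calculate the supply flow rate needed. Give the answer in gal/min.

Q ≈ 4.84 gal/min

Cap-side area A_cap = π/4 × (1.89 in)² = 2.806 in^2
Q = A × v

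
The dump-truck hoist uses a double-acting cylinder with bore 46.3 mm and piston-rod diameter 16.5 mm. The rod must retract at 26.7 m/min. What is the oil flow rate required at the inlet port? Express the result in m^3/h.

Rod-side annular area A_ann = π/4 × (46.3² − 16.5²) = 1470 mm^2
Q = A × v

Q ≈ 2.35 m^3/h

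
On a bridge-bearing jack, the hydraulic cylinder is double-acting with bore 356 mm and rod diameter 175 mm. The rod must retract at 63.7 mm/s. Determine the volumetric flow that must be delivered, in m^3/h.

Q ≈ 17.3 m^3/h

Rod-side annular area A_ann = π/4 × (356² − 175²) = 75490 mm^2
Q = A × v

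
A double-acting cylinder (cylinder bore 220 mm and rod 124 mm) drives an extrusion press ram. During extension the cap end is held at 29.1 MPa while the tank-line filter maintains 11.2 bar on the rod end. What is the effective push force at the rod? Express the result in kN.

F ≈ 1080 kN

Cap-side area A_cap = π/4 × (220 mm)² = 38010 mm^2
Rod-side annular area A_ann = π/4 × (220² − 124²) = 25940 mm^2
Net thrust = P_cap·A_cap − P_rod·A_ann = 1106 kN − 29.05 kN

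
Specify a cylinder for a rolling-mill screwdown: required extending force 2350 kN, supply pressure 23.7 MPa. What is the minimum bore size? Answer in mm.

D ≈ 355 mm

Extension force acts on the full piston face: F = P × (π/4)D².
D = √(4F / (πP)) = √(4 × 2350 kN / (π × 23.7 MPa))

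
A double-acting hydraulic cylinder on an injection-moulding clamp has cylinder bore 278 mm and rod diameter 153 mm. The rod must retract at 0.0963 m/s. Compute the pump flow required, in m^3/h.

Q ≈ 14.7 m^3/h

Rod-side annular area A_ann = π/4 × (278² − 153²) = 42310 mm^2
Q = A × v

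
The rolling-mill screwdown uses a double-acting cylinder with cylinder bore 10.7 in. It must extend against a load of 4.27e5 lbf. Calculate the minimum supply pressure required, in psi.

Cap-side area A_cap = π/4 × (10.7 in)² = 89.92 in^2
P = F / A = 4.27e5 lbf / A

P ≈ 4750 psi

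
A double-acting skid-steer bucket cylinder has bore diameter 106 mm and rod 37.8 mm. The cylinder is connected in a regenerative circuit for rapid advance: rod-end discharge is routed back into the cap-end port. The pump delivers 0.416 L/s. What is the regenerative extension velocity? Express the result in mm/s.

v ≈ 371 mm/s

In regeneration the rod-end outflow joins the pump flow into the cap end, so the net volume the pump must supply per unit advance equals the rod cross-section area.
Rod cross-section A_rod = π/4 × (37.8 mm)² = 1122 mm^2
v = Q_pump / A_rod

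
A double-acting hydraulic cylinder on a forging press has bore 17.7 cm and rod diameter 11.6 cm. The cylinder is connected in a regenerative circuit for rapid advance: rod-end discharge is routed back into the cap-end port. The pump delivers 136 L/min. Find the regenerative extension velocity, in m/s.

v ≈ 0.214 m/s

In regeneration the rod-end outflow joins the pump flow into the cap end, so the net volume the pump must supply per unit advance equals the rod cross-section area.
Rod cross-section A_rod = π/4 × (11.6 cm)² = 105.7 cm^2
v = Q_pump / A_rod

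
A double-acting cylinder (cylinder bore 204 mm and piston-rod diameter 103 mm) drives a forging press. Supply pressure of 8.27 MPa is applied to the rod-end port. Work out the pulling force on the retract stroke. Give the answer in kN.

F ≈ 201 kN

Rod-side annular area A_ann = π/4 × (204² − 103²) = 24350 mm^2
On retraction the pressure acts on the annular area (bore minus rod).
F = P × A_ann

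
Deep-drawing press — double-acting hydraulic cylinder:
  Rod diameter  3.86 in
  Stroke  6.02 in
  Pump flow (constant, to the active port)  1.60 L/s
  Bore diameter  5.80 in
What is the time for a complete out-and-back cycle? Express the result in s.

Cap-side area A_cap = π/4 × (5.80 in)² = 26.42 in^2
Rod-side annular area A_ann = π/4 × (5.80² − 3.86²) = 14.72 in^2
t_ext = A_cap·L/Q = 1.629 s
t_ret = A_ann·L/Q = 0.9075 s
t_cycle = t_ext + t_ret

t ≈ 2.54 s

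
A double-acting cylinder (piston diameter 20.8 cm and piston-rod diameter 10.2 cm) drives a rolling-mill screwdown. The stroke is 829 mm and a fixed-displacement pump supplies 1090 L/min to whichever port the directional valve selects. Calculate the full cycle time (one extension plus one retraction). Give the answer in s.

t ≈ 2.73 s

Cap-side area A_cap = π/4 × (20.8 cm)² = 339.8 cm^2
Rod-side annular area A_ann = π/4 × (20.8² − 10.2²) = 258.1 cm^2
t_ext = A_cap·L/Q = 1.551 s
t_ret = A_ann·L/Q = 1.178 s
t_cycle = t_ext + t_ret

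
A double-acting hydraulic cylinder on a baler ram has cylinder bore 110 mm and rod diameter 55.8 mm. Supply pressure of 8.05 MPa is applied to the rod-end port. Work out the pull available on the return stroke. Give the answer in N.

Rod-side annular area A_ann = π/4 × (110² − 55.8²) = 7058 mm^2
On retraction the pressure acts on the annular area (bore minus rod).
F = P × A_ann

F ≈ 56800 N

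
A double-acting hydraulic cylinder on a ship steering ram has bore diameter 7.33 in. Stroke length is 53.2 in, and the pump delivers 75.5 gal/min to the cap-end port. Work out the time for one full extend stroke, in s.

t ≈ 7.72 s

Cap-side area A_cap = π/4 × (7.33 in)² = 42.20 in^2
Swept volume V = A × L; t = V / Q = A·L / Q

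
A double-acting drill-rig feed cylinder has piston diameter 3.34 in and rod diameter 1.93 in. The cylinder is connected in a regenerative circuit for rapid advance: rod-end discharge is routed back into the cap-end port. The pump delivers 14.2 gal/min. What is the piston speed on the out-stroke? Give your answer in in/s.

In regeneration the rod-end outflow joins the pump flow into the cap end, so the net volume the pump must supply per unit advance equals the rod cross-section area.
Rod cross-section A_rod = π/4 × (1.93 in)² = 2.926 in^2
v = Q_pump / A_rod

v ≈ 18.7 in/s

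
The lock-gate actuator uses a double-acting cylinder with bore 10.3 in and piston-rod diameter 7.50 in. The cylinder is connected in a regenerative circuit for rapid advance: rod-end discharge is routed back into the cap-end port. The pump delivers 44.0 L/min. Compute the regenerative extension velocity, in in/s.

v ≈ 1.01 in/s

In regeneration the rod-end outflow joins the pump flow into the cap end, so the net volume the pump must supply per unit advance equals the rod cross-section area.
Rod cross-section A_rod = π/4 × (7.50 in)² = 44.18 in^2
v = Q_pump / A_rod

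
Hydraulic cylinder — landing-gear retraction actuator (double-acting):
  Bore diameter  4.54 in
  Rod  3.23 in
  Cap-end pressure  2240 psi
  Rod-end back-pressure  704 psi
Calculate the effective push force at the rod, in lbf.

F ≈ 30600 lbf

Cap-side area A_cap = π/4 × (4.54 in)² = 16.19 in^2
Rod-side annular area A_ann = π/4 × (4.54² − 3.23²) = 7.994 in^2
Net thrust = P_cap·A_cap − P_rod·A_ann = 36260 lbf − 5628 lbf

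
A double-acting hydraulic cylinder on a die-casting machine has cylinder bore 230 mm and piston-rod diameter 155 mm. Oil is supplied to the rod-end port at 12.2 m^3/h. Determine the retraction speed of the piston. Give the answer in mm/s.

v ≈ 149 mm/s

Rod-side annular area A_ann = π/4 × (230² − 155²) = 22680 mm^2
Flow into the rod-end port fills the annular volume.
v = Q / A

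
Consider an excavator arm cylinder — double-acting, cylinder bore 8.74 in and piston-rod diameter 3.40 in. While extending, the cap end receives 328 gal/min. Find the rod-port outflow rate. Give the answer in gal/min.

Q_out ≈ 278 gal/min

Cap-side area A_cap = π/4 × (8.74 in)² = 59.99 in^2
Rod-side annular area A_ann = π/4 × (8.74² − 3.40²) = 50.92 in^2
Piston speed v = Q_in/A_cap; rod-end outflow Q_out = v × A_ann = Q_in × A_ann/A_cap.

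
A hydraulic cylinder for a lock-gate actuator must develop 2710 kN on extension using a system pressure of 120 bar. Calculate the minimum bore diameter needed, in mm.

Extension force acts on the full piston face: F = P × (π/4)D².
D = √(4F / (πP)) = √(4 × 2710 kN / (π × 120 bar))

D ≈ 536 mm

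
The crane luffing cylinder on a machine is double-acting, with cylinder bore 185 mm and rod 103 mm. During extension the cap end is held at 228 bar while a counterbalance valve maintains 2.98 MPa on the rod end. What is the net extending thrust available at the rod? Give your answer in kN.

F ≈ 558 kN

Cap-side area A_cap = π/4 × (185 mm)² = 26880 mm^2
Rod-side annular area A_ann = π/4 × (185² − 103²) = 18550 mm^2
Net thrust = P_cap·A_cap − P_rod·A_ann = 612.9 kN − 55.27 kN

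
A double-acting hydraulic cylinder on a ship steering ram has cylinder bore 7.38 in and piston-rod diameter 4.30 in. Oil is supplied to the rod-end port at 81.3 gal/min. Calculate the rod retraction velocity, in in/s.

Rod-side annular area A_ann = π/4 × (7.38² − 4.30²) = 28.25 in^2
Flow into the rod-end port fills the annular volume.
v = Q / A

v ≈ 11.1 in/s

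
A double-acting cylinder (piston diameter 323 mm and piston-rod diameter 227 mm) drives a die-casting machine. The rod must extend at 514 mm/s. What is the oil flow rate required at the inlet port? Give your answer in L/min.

Q ≈ 2530 L/min

Cap-side area A_cap = π/4 × (323 mm)² = 81940 mm^2
Q = A × v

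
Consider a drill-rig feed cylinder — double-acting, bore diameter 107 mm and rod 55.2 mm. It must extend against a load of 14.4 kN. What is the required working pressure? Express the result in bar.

Cap-side area A_cap = π/4 × (107 mm)² = 8992 mm^2
P = F / A = 14.4 kN / A

P ≈ 16.0 bar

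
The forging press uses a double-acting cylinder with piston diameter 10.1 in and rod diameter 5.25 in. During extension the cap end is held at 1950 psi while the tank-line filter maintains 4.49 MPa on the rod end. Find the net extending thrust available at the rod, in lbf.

F ≈ 1.18e5 lbf

Cap-side area A_cap = π/4 × (10.1 in)² = 80.12 in^2
Rod-side annular area A_ann = π/4 × (10.1² − 5.25²) = 58.47 in^2
Net thrust = P_cap·A_cap − P_rod·A_ann = 1.562e5 lbf − 38080 lbf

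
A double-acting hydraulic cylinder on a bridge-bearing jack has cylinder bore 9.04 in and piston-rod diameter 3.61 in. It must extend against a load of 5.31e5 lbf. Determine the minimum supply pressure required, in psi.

P ≈ 8270 psi

Cap-side area A_cap = π/4 × (9.04 in)² = 64.18 in^2
P = F / A = 5.31e5 lbf / A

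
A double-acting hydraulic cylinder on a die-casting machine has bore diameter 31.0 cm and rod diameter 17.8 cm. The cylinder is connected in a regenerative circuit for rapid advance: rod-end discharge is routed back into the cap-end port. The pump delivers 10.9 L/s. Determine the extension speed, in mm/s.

In regeneration the rod-end outflow joins the pump flow into the cap end, so the net volume the pump must supply per unit advance equals the rod cross-section area.
Rod cross-section A_rod = π/4 × (17.8 cm)² = 248.8 cm^2
v = Q_pump / A_rod

v ≈ 438 mm/s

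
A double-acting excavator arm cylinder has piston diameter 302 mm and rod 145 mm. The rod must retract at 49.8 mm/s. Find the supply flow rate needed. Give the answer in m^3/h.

Rod-side annular area A_ann = π/4 × (302² − 145²) = 55120 mm^2
Q = A × v

Q ≈ 9.88 m^3/h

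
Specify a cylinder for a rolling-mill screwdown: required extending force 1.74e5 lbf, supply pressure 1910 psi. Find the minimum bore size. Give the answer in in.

Extension force acts on the full piston face: F = P × (π/4)D².
D = √(4F / (πP)) = √(4 × 1.74e5 lbf / (π × 1910 psi))

D ≈ 10.8 in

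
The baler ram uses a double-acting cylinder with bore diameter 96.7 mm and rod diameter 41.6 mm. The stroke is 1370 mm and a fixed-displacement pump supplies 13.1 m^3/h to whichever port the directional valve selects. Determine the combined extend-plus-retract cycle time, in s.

t ≈ 5.02 s

Cap-side area A_cap = π/4 × (96.7 mm)² = 7344 mm^2
Rod-side annular area A_ann = π/4 × (96.7² − 41.6²) = 5985 mm^2
t_ext = A_cap·L/Q = 2.765 s
t_ret = A_ann·L/Q = 2.253 s
t_cycle = t_ext + t_ret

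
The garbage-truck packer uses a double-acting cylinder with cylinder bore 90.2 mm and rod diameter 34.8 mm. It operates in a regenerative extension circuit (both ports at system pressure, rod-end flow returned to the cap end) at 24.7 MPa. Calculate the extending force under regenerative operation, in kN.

With equal pressure on both faces, forces on the annular region cancel; the net push is pressure × rod cross-section.
Rod cross-section A_rod = π/4 × (34.8 mm)² = 951.1 mm^2
F = P × A_rod

F ≈ 23.5 kN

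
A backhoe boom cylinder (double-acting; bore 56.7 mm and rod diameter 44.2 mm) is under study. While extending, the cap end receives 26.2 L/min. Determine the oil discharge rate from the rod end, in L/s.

Q_out ≈ 0.171 L/s

Cap-side area A_cap = π/4 × (56.7 mm)² = 2525 mm^2
Rod-side annular area A_ann = π/4 × (56.7² − 44.2²) = 990.6 mm^2
Piston speed v = Q_in/A_cap; rod-end outflow Q_out = v × A_ann = Q_in × A_ann/A_cap.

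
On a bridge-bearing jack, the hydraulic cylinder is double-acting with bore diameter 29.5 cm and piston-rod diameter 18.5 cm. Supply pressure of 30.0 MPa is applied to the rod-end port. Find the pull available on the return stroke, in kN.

F ≈ 1240 kN

Rod-side annular area A_ann = π/4 × (29.5² − 18.5²) = 414.7 cm^2
On retraction the pressure acts on the annular area (bore minus rod).
F = P × A_ann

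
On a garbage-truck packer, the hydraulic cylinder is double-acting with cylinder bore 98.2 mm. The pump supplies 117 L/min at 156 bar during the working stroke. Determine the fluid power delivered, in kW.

W ≈ 30.4 kW

Hydraulic power = P × Q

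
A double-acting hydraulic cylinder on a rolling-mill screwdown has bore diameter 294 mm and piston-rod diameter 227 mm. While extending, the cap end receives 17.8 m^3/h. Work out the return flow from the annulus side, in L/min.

Q_out ≈ 120 L/min

Cap-side area A_cap = π/4 × (294 mm)² = 67890 mm^2
Rod-side annular area A_ann = π/4 × (294² − 227²) = 27420 mm^2
Piston speed v = Q_in/A_cap; rod-end outflow Q_out = v × A_ann = Q_in × A_ann/A_cap.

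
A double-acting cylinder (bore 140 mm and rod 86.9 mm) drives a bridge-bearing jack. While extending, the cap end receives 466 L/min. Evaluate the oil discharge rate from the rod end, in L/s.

Cap-side area A_cap = π/4 × (140 mm)² = 15390 mm^2
Rod-side annular area A_ann = π/4 × (140² − 86.9²) = 9463 mm^2
Piston speed v = Q_in/A_cap; rod-end outflow Q_out = v × A_ann = Q_in × A_ann/A_cap.

Q_out ≈ 4.77 L/s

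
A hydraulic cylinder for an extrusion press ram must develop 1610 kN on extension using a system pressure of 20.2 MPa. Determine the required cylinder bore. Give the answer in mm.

D ≈ 319 mm

Extension force acts on the full piston face: F = P × (π/4)D².
D = √(4F / (πP)) = √(4 × 1610 kN / (π × 20.2 MPa))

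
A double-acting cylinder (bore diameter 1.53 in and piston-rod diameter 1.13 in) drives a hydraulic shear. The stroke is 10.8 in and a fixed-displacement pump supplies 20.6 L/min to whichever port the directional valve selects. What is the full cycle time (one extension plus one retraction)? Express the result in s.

t ≈ 1.38 s

Cap-side area A_cap = π/4 × (1.53 in)² = 1.839 in^2
Rod-side annular area A_ann = π/4 × (1.53² − 1.13²) = 0.8357 in^2
t_ext = A_cap·L/Q = 0.9477 s
t_ret = A_ann·L/Q = 0.4308 s
t_cycle = t_ext + t_ret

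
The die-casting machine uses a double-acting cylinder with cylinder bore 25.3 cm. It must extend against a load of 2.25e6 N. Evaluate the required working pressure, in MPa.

P ≈ 44.8 MPa

Cap-side area A_cap = π/4 × (25.3 cm)² = 502.7 cm^2
P = F / A = 2.25e6 N / A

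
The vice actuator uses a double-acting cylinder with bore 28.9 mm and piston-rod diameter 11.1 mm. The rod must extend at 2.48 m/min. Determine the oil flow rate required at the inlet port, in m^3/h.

Q ≈ 0.0976 m^3/h

Cap-side area A_cap = π/4 × (28.9 mm)² = 656.0 mm^2
Q = A × v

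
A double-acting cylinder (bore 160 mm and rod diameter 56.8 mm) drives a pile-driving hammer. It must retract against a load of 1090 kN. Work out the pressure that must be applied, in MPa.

P ≈ 62.0 MPa

Rod-side annular area A_ann = π/4 × (160² − 56.8²) = 17570 mm^2
Retraction: pressure acts on the annular area.
P = F / A = 1090 kN / A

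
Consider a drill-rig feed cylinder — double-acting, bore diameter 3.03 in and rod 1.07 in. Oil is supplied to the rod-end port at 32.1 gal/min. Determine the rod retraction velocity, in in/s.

Rod-side annular area A_ann = π/4 × (3.03² − 1.07²) = 6.311 in^2
Flow into the rod-end port fills the annular volume.
v = Q / A

v ≈ 19.6 in/s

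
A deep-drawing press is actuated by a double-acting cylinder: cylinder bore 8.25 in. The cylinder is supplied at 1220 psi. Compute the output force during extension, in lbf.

Cap-side area A_cap = π/4 × (8.25 in)² = 53.46 in^2
F = P × A_cap = 1220 psi × A_cap

F ≈ 65200 lbf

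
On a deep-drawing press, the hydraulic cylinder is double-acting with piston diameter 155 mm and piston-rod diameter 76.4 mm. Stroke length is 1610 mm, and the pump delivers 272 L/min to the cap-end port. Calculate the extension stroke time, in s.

t ≈ 6.70 s

Cap-side area A_cap = π/4 × (155 mm)² = 18870 mm^2
Swept volume V = A × L; t = V / Q = A·L / Q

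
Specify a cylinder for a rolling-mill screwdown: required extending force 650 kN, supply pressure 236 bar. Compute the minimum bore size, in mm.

D ≈ 187 mm

Extension force acts on the full piston face: F = P × (π/4)D².
D = √(4F / (πP)) = √(4 × 650 kN / (π × 236 bar))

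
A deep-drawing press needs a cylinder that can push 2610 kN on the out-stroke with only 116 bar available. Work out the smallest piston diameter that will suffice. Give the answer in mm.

D ≈ 535 mm

Extension force acts on the full piston face: F = P × (π/4)D².
D = √(4F / (πP)) = √(4 × 2610 kN / (π × 116 bar))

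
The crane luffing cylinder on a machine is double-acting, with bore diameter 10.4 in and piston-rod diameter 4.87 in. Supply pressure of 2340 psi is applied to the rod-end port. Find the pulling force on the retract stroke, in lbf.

Rod-side annular area A_ann = π/4 × (10.4² − 4.87²) = 66.32 in^2
On retraction the pressure acts on the annular area (bore minus rod).
F = P × A_ann

F ≈ 1.55e5 lbf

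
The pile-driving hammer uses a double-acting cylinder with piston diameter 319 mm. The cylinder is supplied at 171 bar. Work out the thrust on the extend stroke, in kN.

F ≈ 1370 kN

Cap-side area A_cap = π/4 × (319 mm)² = 79920 mm^2
F = P × A_cap = 171 bar × A_cap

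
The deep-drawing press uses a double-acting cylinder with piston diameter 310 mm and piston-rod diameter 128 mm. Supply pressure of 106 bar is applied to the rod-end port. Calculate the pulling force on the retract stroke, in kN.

F ≈ 664 kN

Rod-side annular area A_ann = π/4 × (310² − 128²) = 62610 mm^2
On retraction the pressure acts on the annular area (bore minus rod).
F = P × A_ann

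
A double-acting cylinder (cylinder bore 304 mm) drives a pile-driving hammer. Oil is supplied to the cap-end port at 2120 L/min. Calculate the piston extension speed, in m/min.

Cap-side area A_cap = π/4 × (304 mm)² = 72580 mm^2
v = Q / A

v ≈ 29.2 m/min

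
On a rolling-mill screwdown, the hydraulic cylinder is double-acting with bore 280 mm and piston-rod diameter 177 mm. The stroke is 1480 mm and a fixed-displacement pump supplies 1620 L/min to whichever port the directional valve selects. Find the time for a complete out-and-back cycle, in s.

Cap-side area A_cap = π/4 × (280 mm)² = 61580 mm^2
Rod-side annular area A_ann = π/4 × (280² − 177²) = 36970 mm^2
t_ext = A_cap·L/Q = 3.375 s
t_ret = A_ann·L/Q = 2.026 s
t_cycle = t_ext + t_ret

t ≈ 5.40 s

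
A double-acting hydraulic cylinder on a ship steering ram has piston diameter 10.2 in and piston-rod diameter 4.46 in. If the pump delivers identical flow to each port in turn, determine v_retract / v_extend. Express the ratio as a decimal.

Cap-side area A_cap = π/4 × (10.2 in)² = 81.71 in^2
Rod-side annular area A_ann = π/4 × (10.2² − 4.46²) = 66.09 in^2
For equal Q, v ∝ 1/A, so v_ret/v_ext = A_cap/A_ann.

v_ret/v_ext ≈ 1.24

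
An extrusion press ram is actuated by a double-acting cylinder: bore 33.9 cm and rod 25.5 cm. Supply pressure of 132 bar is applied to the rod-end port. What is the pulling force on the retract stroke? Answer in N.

F ≈ 5.17e5 N

Rod-side annular area A_ann = π/4 × (33.9² − 25.5²) = 391.9 cm^2
On retraction the pressure acts on the annular area (bore minus rod).
F = P × A_ann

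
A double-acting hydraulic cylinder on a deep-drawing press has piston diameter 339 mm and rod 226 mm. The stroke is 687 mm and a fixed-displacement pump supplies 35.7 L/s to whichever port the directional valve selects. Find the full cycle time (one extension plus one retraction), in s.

Cap-side area A_cap = π/4 × (339 mm)² = 90260 mm^2
Rod-side annular area A_ann = π/4 × (339² − 226²) = 50140 mm^2
t_ext = A_cap·L/Q = 1.737 s
t_ret = A_ann·L/Q = 0.9650 s
t_cycle = t_ext + t_ret

t ≈ 2.70 s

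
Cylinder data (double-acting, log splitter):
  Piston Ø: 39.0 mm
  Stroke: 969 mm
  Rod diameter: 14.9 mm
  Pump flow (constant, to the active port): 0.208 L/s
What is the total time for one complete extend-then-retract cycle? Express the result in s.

Cap-side area A_cap = π/4 × (39.0 mm)² = 1195 mm^2
Rod-side annular area A_ann = π/4 × (39.0² − 14.9²) = 1020 mm^2
t_ext = A_cap·L/Q = 5.565 s
t_ret = A_ann·L/Q = 4.753 s
t_cycle = t_ext + t_ret

t ≈ 10.3 s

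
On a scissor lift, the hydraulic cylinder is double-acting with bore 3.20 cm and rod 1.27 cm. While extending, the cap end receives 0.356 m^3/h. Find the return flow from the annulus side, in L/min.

Q_out ≈ 5.00 L/min

Cap-side area A_cap = π/4 × (3.20 cm)² = 8.042 cm^2
Rod-side annular area A_ann = π/4 × (3.20² − 1.27²) = 6.776 cm^2
Piston speed v = Q_in/A_cap; rod-end outflow Q_out = v × A_ann = Q_in × A_ann/A_cap.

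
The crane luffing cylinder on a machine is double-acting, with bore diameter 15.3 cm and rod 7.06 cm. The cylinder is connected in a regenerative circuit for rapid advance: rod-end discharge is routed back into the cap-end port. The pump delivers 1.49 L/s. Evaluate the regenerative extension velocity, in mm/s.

In regeneration the rod-end outflow joins the pump flow into the cap end, so the net volume the pump must supply per unit advance equals the rod cross-section area.
Rod cross-section A_rod = π/4 × (7.06 cm)² = 39.15 cm^2
v = Q_pump / A_rod

v ≈ 381 mm/s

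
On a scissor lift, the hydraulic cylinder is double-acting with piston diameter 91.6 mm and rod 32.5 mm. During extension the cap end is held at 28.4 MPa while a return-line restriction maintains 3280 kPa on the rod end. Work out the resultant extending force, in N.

Cap-side area A_cap = π/4 × (91.6 mm)² = 6590 mm^2
Rod-side annular area A_ann = π/4 × (91.6² − 32.5²) = 5760 mm^2
Net thrust = P_cap·A_cap − P_rod·A_ann = 1.872e5 N − 18890 N

F ≈ 1.68e5 N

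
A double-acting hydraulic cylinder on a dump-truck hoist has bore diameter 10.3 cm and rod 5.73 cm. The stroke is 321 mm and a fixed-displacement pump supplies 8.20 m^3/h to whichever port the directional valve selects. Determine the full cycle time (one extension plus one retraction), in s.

Cap-side area A_cap = π/4 × (10.3 cm)² = 83.32 cm^2
Rod-side annular area A_ann = π/4 × (10.3² − 5.73²) = 57.54 cm^2
t_ext = A_cap·L/Q = 1.174 s
t_ret = A_ann·L/Q = 0.8108 s
t_cycle = t_ext + t_ret

t ≈ 1.99 s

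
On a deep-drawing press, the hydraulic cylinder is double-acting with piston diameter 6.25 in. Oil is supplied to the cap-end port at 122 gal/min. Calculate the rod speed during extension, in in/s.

Cap-side area A_cap = π/4 × (6.25 in)² = 30.68 in^2
v = Q / A

v ≈ 15.3 in/s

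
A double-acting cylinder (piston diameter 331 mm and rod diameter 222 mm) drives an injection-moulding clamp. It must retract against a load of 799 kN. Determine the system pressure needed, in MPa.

P ≈ 16.9 MPa

Rod-side annular area A_ann = π/4 × (331² − 222²) = 47340 mm^2
Retraction: pressure acts on the annular area.
P = F / A = 799 kN / A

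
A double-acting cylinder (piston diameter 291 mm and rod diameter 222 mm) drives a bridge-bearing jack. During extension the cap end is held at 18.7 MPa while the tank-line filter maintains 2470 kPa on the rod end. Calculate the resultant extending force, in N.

F ≈ 1.18e6 N

Cap-side area A_cap = π/4 × (291 mm)² = 66510 mm^2
Rod-side annular area A_ann = π/4 × (291² − 222²) = 27800 mm^2
Net thrust = P_cap·A_cap − P_rod·A_ann = 1.244e6 N − 68670 N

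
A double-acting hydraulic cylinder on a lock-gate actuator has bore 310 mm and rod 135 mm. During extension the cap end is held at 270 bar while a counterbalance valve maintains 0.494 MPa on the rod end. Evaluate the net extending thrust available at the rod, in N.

Cap-side area A_cap = π/4 × (310 mm)² = 75480 mm^2
Rod-side annular area A_ann = π/4 × (310² − 135²) = 61160 mm^2
Net thrust = P_cap·A_cap − P_rod·A_ann = 2.038e6 N − 30210 N

F ≈ 2.01e6 N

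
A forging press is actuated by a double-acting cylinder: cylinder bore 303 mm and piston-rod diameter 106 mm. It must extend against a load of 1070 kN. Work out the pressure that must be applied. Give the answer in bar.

P ≈ 148 bar

Cap-side area A_cap = π/4 × (303 mm)² = 72110 mm^2
P = F / A = 1070 kN / A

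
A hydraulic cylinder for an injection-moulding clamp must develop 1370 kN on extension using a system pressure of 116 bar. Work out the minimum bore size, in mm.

D ≈ 388 mm

Extension force acts on the full piston face: F = P × (π/4)D².
D = √(4F / (πP)) = √(4 × 1370 kN / (π × 116 bar))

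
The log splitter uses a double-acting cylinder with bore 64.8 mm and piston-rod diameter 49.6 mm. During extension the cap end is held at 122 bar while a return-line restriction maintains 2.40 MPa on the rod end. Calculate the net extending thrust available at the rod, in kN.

Cap-side area A_cap = π/4 × (64.8 mm)² = 3298 mm^2
Rod-side annular area A_ann = π/4 × (64.8² − 49.6²) = 1366 mm^2
Net thrust = P_cap·A_cap − P_rod·A_ann = 40.23 kN − 3.278 kN

F ≈ 37.0 kN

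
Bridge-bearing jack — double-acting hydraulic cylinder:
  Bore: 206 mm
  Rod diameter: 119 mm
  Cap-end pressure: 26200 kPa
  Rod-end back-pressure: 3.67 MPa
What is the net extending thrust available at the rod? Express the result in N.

F ≈ 7.92e5 N

Cap-side area A_cap = π/4 × (206 mm)² = 33330 mm^2
Rod-side annular area A_ann = π/4 × (206² − 119²) = 22210 mm^2
Net thrust = P_cap·A_cap − P_rod·A_ann = 8.732e5 N − 81500 N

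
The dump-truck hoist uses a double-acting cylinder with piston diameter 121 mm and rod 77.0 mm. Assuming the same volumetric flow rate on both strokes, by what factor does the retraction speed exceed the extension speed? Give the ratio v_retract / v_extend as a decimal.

Cap-side area A_cap = π/4 × (121 mm)² = 11500 mm^2
Rod-side annular area A_ann = π/4 × (121² − 77.0²) = 6842 mm^2
For equal Q, v ∝ 1/A, so v_ret/v_ext = A_cap/A_ann.

v_ret/v_ext ≈ 1.68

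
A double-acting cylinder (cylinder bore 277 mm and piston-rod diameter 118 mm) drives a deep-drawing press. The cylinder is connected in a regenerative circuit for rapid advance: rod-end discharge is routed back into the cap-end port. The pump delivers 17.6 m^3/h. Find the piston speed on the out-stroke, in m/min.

v ≈ 26.8 m/min

In regeneration the rod-end outflow joins the pump flow into the cap end, so the net volume the pump must supply per unit advance equals the rod cross-section area.
Rod cross-section A_rod = π/4 × (118 mm)² = 10940 mm^2
v = Q_pump / A_rod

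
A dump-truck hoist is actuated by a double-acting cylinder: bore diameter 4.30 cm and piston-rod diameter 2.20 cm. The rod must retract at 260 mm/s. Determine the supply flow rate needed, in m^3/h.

Q ≈ 1.00 m^3/h

Rod-side annular area A_ann = π/4 × (4.30² − 2.20²) = 10.72 cm^2
Q = A × v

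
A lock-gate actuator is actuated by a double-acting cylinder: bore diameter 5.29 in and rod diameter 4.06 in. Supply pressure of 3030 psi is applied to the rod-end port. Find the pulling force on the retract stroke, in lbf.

F ≈ 27400 lbf

Rod-side annular area A_ann = π/4 × (5.29² − 4.06²) = 9.032 in^2
On retraction the pressure acts on the annular area (bore minus rod).
F = P × A_ann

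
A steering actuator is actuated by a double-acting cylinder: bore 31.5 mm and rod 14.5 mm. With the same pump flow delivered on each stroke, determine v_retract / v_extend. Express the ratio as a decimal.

Cap-side area A_cap = π/4 × (31.5 mm)² = 779.3 mm^2
Rod-side annular area A_ann = π/4 × (31.5² − 14.5²) = 614.2 mm^2
For equal Q, v ∝ 1/A, so v_ret/v_ext = A_cap/A_ann.

v_ret/v_ext ≈ 1.27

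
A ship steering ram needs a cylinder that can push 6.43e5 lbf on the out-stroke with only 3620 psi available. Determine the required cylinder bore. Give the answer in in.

Extension force acts on the full piston face: F = P × (π/4)D².
D = √(4F / (πP)) = √(4 × 6.43e5 lbf / (π × 3620 psi))

D ≈ 15.0 in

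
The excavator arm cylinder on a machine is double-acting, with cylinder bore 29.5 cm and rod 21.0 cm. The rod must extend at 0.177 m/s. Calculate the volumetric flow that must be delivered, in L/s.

Cap-side area A_cap = π/4 × (29.5 cm)² = 683.5 cm^2
Q = A × v

Q ≈ 12.1 L/s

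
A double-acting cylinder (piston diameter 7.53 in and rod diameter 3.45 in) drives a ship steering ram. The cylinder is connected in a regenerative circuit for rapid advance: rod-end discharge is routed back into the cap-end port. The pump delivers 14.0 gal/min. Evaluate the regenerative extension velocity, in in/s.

v ≈ 5.77 in/s

In regeneration the rod-end outflow joins the pump flow into the cap end, so the net volume the pump must supply per unit advance equals the rod cross-section area.
Rod cross-section A_rod = π/4 × (3.45 in)² = 9.348 in^2
v = Q_pump / A_rod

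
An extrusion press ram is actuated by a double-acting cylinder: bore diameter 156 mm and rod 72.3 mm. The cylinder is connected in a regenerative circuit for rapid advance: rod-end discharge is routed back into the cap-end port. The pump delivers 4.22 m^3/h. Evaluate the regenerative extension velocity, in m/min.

In regeneration the rod-end outflow joins the pump flow into the cap end, so the net volume the pump must supply per unit advance equals the rod cross-section area.
Rod cross-section A_rod = π/4 × (72.3 mm)² = 4106 mm^2
v = Q_pump / A_rod

v ≈ 17.1 m/min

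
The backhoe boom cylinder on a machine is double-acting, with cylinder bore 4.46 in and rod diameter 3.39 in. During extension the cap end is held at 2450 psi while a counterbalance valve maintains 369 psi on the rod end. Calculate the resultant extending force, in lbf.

Cap-side area A_cap = π/4 × (4.46 in)² = 15.62 in^2
Rod-side annular area A_ann = π/4 × (4.46² − 3.39²) = 6.597 in^2
Net thrust = P_cap·A_cap − P_rod·A_ann = 38280 lbf − 2434 lbf

F ≈ 35800 lbf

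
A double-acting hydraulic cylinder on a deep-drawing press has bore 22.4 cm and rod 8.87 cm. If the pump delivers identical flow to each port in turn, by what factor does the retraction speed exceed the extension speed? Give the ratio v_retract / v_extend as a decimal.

v_ret/v_ext ≈ 1.19

Cap-side area A_cap = π/4 × (22.4 cm)² = 394.1 cm^2
Rod-side annular area A_ann = π/4 × (22.4² − 8.87²) = 332.3 cm^2
For equal Q, v ∝ 1/A, so v_ret/v_ext = A_cap/A_ann.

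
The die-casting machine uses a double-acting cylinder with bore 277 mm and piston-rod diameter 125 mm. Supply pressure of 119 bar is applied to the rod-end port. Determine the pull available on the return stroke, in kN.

F ≈ 571 kN

Rod-side annular area A_ann = π/4 × (277² − 125²) = 47990 mm^2
On retraction the pressure acts on the annular area (bore minus rod).
F = P × A_ann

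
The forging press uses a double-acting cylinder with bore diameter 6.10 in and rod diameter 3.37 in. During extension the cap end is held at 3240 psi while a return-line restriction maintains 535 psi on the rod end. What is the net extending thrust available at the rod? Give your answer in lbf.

Cap-side area A_cap = π/4 × (6.10 in)² = 29.22 in^2
Rod-side annular area A_ann = π/4 × (6.10² − 3.37²) = 20.30 in^2
Net thrust = P_cap·A_cap − P_rod·A_ann = 94690 lbf − 10860 lbf

F ≈ 83800 lbf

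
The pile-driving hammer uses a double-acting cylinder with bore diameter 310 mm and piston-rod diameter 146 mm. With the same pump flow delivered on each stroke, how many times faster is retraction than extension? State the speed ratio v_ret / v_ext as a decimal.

v_ret/v_ext ≈ 1.29

Cap-side area A_cap = π/4 × (310 mm)² = 75480 mm^2
Rod-side annular area A_ann = π/4 × (310² − 146²) = 58740 mm^2
For equal Q, v ∝ 1/A, so v_ret/v_ext = A_cap/A_ann.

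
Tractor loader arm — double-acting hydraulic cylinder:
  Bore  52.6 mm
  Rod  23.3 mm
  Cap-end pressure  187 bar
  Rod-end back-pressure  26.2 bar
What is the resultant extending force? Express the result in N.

Cap-side area A_cap = π/4 × (52.6 mm)² = 2173 mm^2
Rod-side annular area A_ann = π/4 × (52.6² − 23.3²) = 1747 mm^2
Net thrust = P_cap·A_cap − P_rod·A_ann = 40640 N − 4576 N

F ≈ 36100 N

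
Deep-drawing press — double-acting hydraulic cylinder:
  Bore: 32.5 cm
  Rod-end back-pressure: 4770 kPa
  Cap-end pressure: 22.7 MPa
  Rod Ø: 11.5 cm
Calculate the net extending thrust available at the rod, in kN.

F ≈ 1540 kN

Cap-side area A_cap = π/4 × (32.5 cm)² = 829.6 cm^2
Rod-side annular area A_ann = π/4 × (32.5² − 11.5²) = 725.7 cm^2
Net thrust = P_cap·A_cap − P_rod·A_ann = 1883 kN − 346.2 kN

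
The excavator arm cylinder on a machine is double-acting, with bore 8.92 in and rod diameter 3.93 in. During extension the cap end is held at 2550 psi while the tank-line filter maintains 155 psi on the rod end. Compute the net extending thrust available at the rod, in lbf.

F ≈ 1.52e5 lbf

Cap-side area A_cap = π/4 × (8.92 in)² = 62.49 in^2
Rod-side annular area A_ann = π/4 × (8.92² − 3.93²) = 50.36 in^2
Net thrust = P_cap·A_cap − P_rod·A_ann = 1.594e5 lbf − 7806 lbf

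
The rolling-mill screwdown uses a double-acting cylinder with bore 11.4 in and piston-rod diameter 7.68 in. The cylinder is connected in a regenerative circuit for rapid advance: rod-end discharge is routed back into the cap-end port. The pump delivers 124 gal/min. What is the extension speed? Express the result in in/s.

In regeneration the rod-end outflow joins the pump flow into the cap end, so the net volume the pump must supply per unit advance equals the rod cross-section area.
Rod cross-section A_rod = π/4 × (7.68 in)² = 46.32 in^2
v = Q_pump / A_rod

v ≈ 10.3 in/s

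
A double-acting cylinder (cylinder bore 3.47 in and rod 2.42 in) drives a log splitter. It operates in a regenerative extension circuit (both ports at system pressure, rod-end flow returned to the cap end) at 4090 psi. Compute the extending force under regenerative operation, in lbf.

With equal pressure on both faces, forces on the annular region cancel; the net push is pressure × rod cross-section.
Rod cross-section A_rod = π/4 × (2.42 in)² = 4.600 in^2
F = P × A_rod

F ≈ 18800 lbf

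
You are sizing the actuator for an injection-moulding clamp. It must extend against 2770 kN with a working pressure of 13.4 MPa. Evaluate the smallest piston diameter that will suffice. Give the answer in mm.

Extension force acts on the full piston face: F = P × (π/4)D².
D = √(4F / (πP)) = √(4 × 2770 kN / (π × 13.4 MPa))

D ≈ 513 mm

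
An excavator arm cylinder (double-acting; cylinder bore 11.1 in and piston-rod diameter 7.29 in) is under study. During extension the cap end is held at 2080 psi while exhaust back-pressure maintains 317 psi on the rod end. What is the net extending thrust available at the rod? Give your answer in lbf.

F ≈ 1.84e5 lbf

Cap-side area A_cap = π/4 × (11.1 in)² = 96.77 in^2
Rod-side annular area A_ann = π/4 × (11.1² − 7.29²) = 55.03 in^2
Net thrust = P_cap·A_cap − P_rod·A_ann = 2.013e5 lbf − 17440 lbf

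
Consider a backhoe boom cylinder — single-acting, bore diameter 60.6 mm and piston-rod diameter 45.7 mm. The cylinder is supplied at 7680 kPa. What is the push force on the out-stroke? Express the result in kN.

F ≈ 22.2 kN

Cap-side area A_cap = π/4 × (60.6 mm)² = 2884 mm^2
F = P × A_cap = 7680 kPa × A_cap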